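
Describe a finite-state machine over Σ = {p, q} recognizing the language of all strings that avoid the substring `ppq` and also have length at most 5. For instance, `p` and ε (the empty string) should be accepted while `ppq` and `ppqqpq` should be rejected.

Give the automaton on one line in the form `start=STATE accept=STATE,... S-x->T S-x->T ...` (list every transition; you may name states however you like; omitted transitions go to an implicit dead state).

start=A accept=A,B,C,D,E,F,G,I,J,K,M,N,O,Q,R A-p->B A-q->C B-p->D B-q->E C-p->F C-q->E D-p->G D-q->H E-p->I E-q->J F-p->G F-q->J G-p->K G-q->L H-p->L H-q->L I-p->K I-q->M J-p->N J-q->M K-p->O K-q->P L-p->P L-q->P M-p->Q M-q->R N-p->O N-q->R O-p->S O-q->T P-p->T P-q->T Q-p->S Q-q->U R-p->V R-q->U S-p->S S-q->T T-p->T T-q->T U-p->V U-q->U V-p->S V-q->U

Run two small machines in parallel and take their product. The first has 4 states tracking partial matches of the forbidden pattern `ppq`; the second has 7 states tracking the input length, saturating at 6. A product state is a pair (one from each), accepting exactly when both do.
       p  q 
>* A   B  C 
 * B   D  E 
 * C   F  E 
 * D   G  H 
 * E   I  J 
 * F   G  J 
 * G   K  L 
   H   L  L 
 * I   K  M 
 * J   N  M 
 * K   O  P 
   L   P  P 
 * M   Q  R 
 * N   O  R 
 * O   S  T 
   P   T  T 
 * Q   S  U 
 * R   V  U 
   S   S  T 
   T   T  T 
   U   V  U 
   V   S  U 
(> = start, * = accepting)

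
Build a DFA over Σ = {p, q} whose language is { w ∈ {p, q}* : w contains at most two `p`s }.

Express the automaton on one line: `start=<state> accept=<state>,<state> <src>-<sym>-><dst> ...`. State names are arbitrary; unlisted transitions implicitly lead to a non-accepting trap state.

start=s0 accept=s0,s1,s2 s0-p->s1 s0-q->s0 s1-p->s2 s1-q->s1 s2-p->s3 s2-q->s2 s3-p->s3 s3-q->s3

Count `p`s, saturating at 3: states s0 through s2 mean 0 through 2 `p`s seen; s3 means more than 2. Each `p` increments (capped at s3); other symbols loop. Accept from {s0, s1, s2}.
A 4-state machine:
        p   q  
>* s0   s1  s0 
 * s1   s2  s1 
 * s2   s3  s2 
   s3   s3  s3 
(> = start, * = accepting)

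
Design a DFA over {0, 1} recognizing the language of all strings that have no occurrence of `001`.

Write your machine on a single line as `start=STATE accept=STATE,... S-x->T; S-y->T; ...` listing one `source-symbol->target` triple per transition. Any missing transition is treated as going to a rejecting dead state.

This is the complement of 'contains `001`'. Use the same substring-matching states — q0 through q3 holding how much of `001` has just been matched — but flip the accepting set: everything except the trap q3 accepts.
With 4 states:
        0   1  
>* q0   q1  q0 
 * q1   q2  q0 
 * q2   q2  q3 
   q3   q3  q3 
(> = start, * = accepting)

start=q0; accept=q0,q1,q2; q0-0->q1; q0-1->q0; q1-0->q2; q1-1->q0; q2-0->q2; q2-1->q3; q3-0->q3; q3-1->q3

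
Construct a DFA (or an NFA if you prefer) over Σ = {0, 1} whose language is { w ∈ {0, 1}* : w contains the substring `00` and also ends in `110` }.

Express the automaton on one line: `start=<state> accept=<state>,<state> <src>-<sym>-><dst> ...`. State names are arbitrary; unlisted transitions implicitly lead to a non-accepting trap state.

Run two small machines in parallel and take their product. The first has 3 states tracking whether and how much of `00` has been seen; the second has 4 states tracking how much of the suffix `110` has currently been matched. A product state is a pair (one from each), accepting exactly when both do. After merging equivalent states the machine shrinks.
6 states suffice.
        0   1  
>  s0   s1  s0 
   s1   s2  s0 
   s2   s2  s3 
   s3   s2  s4 
   s4   s5  s4 
 * s5   s2  s3 
(> = start, * = accepting)

start=s0 accept=s5 s0-0->s1 s0-1->s0 s1-0->s2 s1-1->s0 s2-0->s2 s2-1->s3 s3-0->s2 s3-1->s4 s4-0->s5 s4-1->s4 s5-0->s2 s5-1->s3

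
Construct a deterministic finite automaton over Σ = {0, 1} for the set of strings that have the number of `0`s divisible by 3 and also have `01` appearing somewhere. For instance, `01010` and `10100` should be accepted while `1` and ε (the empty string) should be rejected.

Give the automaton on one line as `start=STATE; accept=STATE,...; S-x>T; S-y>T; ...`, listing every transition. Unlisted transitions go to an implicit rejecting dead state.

Handle the two conditions separately and then intersect. The first has 3 states tracking the count of `0`s modulo 3; the second has 3 states tracking whether and how much of `01` has been seen. A product state is a pair (one from each), accepting exactly when both do.
        0   1  
>  S0   S1  S0 
   S1   S2  S3 
   S2   S4  S5 
   S3   S5  S3 
   S4   S1  S6 
   S5   S6  S5 
 * S6   S3  S6 
(> = start, * = accepting)

start=S0; accept=S6; S0-0>S1; S0-1>S0; S1-0>S2; S1-1>S3; S2-0>S4; S2-1>S5; S3-0>S5; S3-1>S3; S4-0>S1; S4-1>S6; S5-0>S6; S5-1>S5; S6-0>S3; S6-1>S6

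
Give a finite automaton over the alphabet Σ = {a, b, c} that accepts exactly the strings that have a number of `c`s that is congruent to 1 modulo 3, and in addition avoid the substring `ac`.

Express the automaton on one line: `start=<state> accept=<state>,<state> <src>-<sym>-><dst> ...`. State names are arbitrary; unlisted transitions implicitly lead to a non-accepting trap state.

Run two small machines in parallel and take their product. One (3 states) tracks the count of `c`s modulo 3; the other (3 states) tracks partial matches of the forbidden pattern `ac`. Each combined state is a pair, one component from each; accept when both components accept. Minimizing collapses redundant product states.
        a   b   c  
>  q0   q1  q0  q2 
   q1   q1  q0  q3 
 * q2   q4  q2  q5 
   q3   q3  q3  q3 
 * q4   q4  q2  q3 
   q5   q6  q5  q0 
   q6   q6  q5  q3 
(> = start, * = accepting)

start=q0 accept=q2,q4 q0-a->q1 q0-b->q0 q0-c->q2 q1-a->q1 q1-b->q0 q1-c->q3 q2-a->q4 q2-b->q2 q2-c->q5 q3-a->q3 q3-b->q3 q3-c->q3 q4-a->q4 q4-b->q2 q4-c->q3 q5-a->q6 q5-b->q5 q5-c->q0 q6-a->q6 q6-b->q5 q6-c->q3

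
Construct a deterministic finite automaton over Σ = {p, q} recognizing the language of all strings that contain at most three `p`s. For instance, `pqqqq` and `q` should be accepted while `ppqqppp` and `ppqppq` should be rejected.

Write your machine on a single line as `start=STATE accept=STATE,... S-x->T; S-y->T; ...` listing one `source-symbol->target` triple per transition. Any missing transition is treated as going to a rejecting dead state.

Only the number of `p`s matters, and only up to 4. Make a chain A → B → C → D → E advanced by each `p` (with E absorbing); every other symbol self-loops. The accepting set is {A, B, C, D}.
A 5-state machine:
       p  q 
>* A   B  A 
 * B   C  B 
 * C   D  C 
 * D   E  D 
   E   E  E 
(> = start, * = accepting)

start=A; accept=A,B,C,D; A-p->B; A-q->A; B-p->C; B-q->B; C-p->D; C-q->C; D-p->E; D-q->D; E-p->E; E-q->E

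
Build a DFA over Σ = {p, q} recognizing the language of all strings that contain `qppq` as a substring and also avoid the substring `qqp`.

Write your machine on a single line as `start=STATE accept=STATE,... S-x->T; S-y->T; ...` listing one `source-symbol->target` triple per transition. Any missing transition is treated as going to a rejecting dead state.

start=A; accept=F,G,H; A-p->A; A-q->B; B-p->C; B-q->D; C-p->E; C-q->B; D-p->D; D-q->D; E-p->A; E-q->F; F-p->G; F-q->H; G-p->G; G-q->F; H-p->D; H-q->H

Build one automaton per condition and run them in lockstep. One (5 states) tracks whether and how much of `qppq` has been seen; the other (4 states) tracks partial matches of the forbidden pattern `qqp`. Each combined state is a pair, one component from each; accept when both components accept. Minimizing collapses redundant product states.
       p  q 
>  A   A  B 
   B   C  D 
   C   E  B 
   D   D  D 
   E   A  F 
 * F   G  H 
 * G   G  F 
 * H   D  H 
(> = start, * = accepting)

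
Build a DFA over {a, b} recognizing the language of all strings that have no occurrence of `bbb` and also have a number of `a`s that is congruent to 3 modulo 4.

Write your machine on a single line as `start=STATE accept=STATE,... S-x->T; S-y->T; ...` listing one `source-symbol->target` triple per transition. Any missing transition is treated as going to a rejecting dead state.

Build one automaton per condition and run them in lockstep. One (4 states) tracks partial matches of the forbidden pattern `bbb`; the other (4 states) tracks the count of `a`s modulo 4. Each combined state is a pair, one component from each; accept when both components accept. After merging equivalent states the machine shrinks.
A 13-state machine:
          a    b  
>  q0     q1   q2 
   q1     q3   q4 
   q2     q1   q5 
   q3     q6   q7 
   q4     q3   q8 
   q5     q1   q9 
 * q6     q0  q10 
   q7     q6  q11 
   q8     q3   q9 
   q9     q9   q9 
 * q10    q0  q12 
   q11    q6   q9 
 * q12    q0   q9 
(> = start, * = accepting)

start=q0; accept=q6,q10,q12; q0-a->q1; q0-b->q2; q1-a->q3; q1-b->q4; q2-a->q1; q2-b->q5; q3-a->q6; q3-b->q7; q4-a->q3; q4-b->q8; q5-a->q1; q5-b->q9; q6-a->q0; q6-b->q10; q7-a->q6; q7-b->q11; q8-a->q3; q8-b->q9; q9-a->q9; q9-b->q9; q10-a->q0; q10-b->q12; q11-a->q6; q11-b->q9; q12-a->q0; q12-b->q9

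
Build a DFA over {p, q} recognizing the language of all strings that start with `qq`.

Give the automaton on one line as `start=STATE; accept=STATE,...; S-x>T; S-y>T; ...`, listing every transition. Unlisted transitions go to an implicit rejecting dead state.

start=A; accept=C; A-p>D; A-q>B; B-p>D; B-q>C; C-p>C; C-q>C; D-p>D; D-q>D

Walk along `qq` while the input agrees: from A take `q` to B, and so on. Any deviation drops to the rejecting sink D. Once C is reached the prefix is confirmed and every continuation is accepted.
4 states suffice.
       p  q 
>  A   D  B 
   B   D  C 
 * C   C  C 
   D   D  D 
(> = start, * = accepting)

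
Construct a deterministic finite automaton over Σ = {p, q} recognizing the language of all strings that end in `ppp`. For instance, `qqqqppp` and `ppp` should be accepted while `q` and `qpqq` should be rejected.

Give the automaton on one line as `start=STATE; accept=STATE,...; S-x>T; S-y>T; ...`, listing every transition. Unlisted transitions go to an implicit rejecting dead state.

start=A; accept=D; A-p>B; A-q>A; B-p>C; B-q>A; C-p>D; C-q>A; D-p>D; D-q>A

Remember how much of `ppp` the current input suffix matches. State A means no match yet; B means the last symbol is `p`; C means the last 2 symbols are `pp`; D means the last 3 symbols are `ppp`. Only D accepts. On a mismatch, fall back to the longest proper suffix that is still a prefix of `ppp`.
With 4 states:
       p  q 
>  A   B  A 
   B   C  A 
   C   D  A 
 * D   D  A 
(> = start, * = accepting)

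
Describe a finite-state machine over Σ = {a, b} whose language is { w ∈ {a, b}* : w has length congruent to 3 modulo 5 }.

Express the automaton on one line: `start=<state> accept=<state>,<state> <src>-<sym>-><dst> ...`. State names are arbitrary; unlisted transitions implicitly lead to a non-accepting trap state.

start=q0 accept=q3 q0-a->q1 q0-b->q1 q1-a->q2 q1-b->q2 q2-a->q3 q2-b->q3 q3-a->q4 q3-b->q4 q4-a->q0 q4-b->q0

Only the length mod 5 matters, so use a 5-cycle: from any state, every input symbol moves to the next state, wrapping q4 back to q0. Mark q3 accepting.
5 states suffice.
        a   b  
>  q0   q1  q1 
   q1   q2  q2 
   q2   q3  q3 
 * q3   q4  q4 
   q4   q0  q0 
(> = start, * = accepting)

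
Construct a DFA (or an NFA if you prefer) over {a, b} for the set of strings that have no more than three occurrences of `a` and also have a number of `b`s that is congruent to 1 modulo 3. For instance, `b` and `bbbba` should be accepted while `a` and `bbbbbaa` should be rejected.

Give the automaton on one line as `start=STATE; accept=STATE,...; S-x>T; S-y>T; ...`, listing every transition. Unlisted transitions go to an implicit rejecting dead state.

Run two small machines in parallel and take their product. One (5 states) tracks the count of `a`s, saturating at 4; the other (3 states) tracks the count of `b`s modulo 3. Each combined state is a pair, one component from each; accept when both components accept.
15 states suffice.
          a    b  
>  q0     q1   q2 
   q1     q3   q4 
 * q2     q4   q5 
   q3     q6   q7 
 * q4     q7   q8 
   q5     q8   q0 
   q6     q9  q10 
 * q7    q10  q11 
   q8    q11   q1 
   q9     q9  q12 
 * q10   q12  q13 
   q11   q13   q3 
   q12   q12  q14 
   q13   q14   q6 
   q14   q14   q9 
(> = start, * = accepting)

start=q0; accept=q2,q4,q7,q10; q0-a>q1; q0-b>q2; q1-a>q3; q1-b>q4; q2-a>q4; q2-b>q5; q3-a>q6; q3-b>q7; q4-a>q7; q4-b>q8; q5-a>q8; q5-b>q0; q6-a>q9; q6-b>q10; q7-a>q10; q7-b>q11; q8-a>q11; q8-b>q1; q9-a>q9; q9-b>q12; q10-a>q12; q10-b>q13; q11-a>q13; q11-b>q3; q12-a>q12; q12-b>q14; q13-a>q14; q13-b>q6; q14-a>q14; q14-b>q9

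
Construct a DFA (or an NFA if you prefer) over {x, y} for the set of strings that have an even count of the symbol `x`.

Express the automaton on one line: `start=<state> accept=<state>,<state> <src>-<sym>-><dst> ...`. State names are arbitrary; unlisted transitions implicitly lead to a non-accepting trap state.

The only thing that matters is how many `x`s have appeared, reduced mod 2. Use one state per residue: q0 for 0, …, q1 for 1. Reading `x` moves to the next residue; anything else stays put. q0 is accepting.
2 states suffice.
        x   y  
>* q0   q1  q0 
   q1   q0  q1 
(> = start, * = accepting)

start=q0 accept=q0 q0-x->q1 q0-y->q0 q1-x->q0 q1-y->q1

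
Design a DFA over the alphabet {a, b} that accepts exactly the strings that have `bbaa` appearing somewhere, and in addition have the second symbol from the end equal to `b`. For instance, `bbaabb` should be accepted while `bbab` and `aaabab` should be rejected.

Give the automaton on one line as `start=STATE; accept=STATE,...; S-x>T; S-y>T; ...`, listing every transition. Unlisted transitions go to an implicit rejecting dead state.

Run two small machines in parallel and take their product. One (5 states) tracks whether and how much of `bbaa` has been seen; the other (7 states) tracks the last 2 symbols read. Each combined state is a pair, one component from each; accept when both components accept.
A 12-state machine:
          a    b  
>  q0     q1   q2 
   q1     q3   q4 
   q2     q5   q6 
   q3     q3   q4 
   q4     q5   q6 
   q5     q3   q4 
   q6     q7   q6 
   q7     q8   q4 
   q8     q8   q9 
   q9    q10  q11 
 * q10    q8   q9 
 * q11   q10  q11 
(> = start, * = accepting)

start=q0; accept=q10,q11; q0-a>q1; q0-b>q2; q1-a>q3; q1-b>q4; q2-a>q5; q2-b>q6; q3-a>q3; q3-b>q4; q4-a>q5; q4-b>q6; q5-a>q3; q5-b>q4; q6-a>q7; q6-b>q6; q7-a>q8; q7-b>q4; q8-a>q8; q8-b>q9; q9-a>q10; q9-b>q11; q10-a>q8; q10-b>q9; q11-a>q10; q11-b>q11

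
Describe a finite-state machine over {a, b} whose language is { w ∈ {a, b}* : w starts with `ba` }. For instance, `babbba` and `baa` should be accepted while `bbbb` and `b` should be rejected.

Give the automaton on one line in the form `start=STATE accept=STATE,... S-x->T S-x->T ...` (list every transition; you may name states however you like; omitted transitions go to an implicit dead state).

start=s0 accept=s2 s0-a->s3 s0-b->s1 s1-a->s2 s1-b->s3 s2-a->s2 s2-b->s2 s3-a->s3 s3-b->s3

Check the first 2 symbols one by one: s0 through s1 record how many have matched `ba` so far; any wrong symbol goes to the dead state s3. After all 2 match we enter the accepting sink s2.
4 states suffice.
        a   b  
>  s0   s3  s1 
   s1   s2  s3 
 * s2   s2  s2 
   s3   s3  s3 
(> = start, * = accepting)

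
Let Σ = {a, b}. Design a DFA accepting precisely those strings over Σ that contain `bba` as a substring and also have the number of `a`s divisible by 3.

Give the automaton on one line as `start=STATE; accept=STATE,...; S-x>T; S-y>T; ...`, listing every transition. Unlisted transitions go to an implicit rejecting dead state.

start=S0; accept=S9; S0-a>S1; S0-b>S2; S1-a>S3; S1-b>S4; S2-a>S1; S2-b>S5; S3-a>S0; S3-b>S6; S4-a>S3; S4-b>S7; S5-a>S7; S5-b>S5; S6-a>S0; S6-b>S8; S7-a>S8; S7-b>S7; S8-a>S9; S8-b>S8; S9-a>S7; S9-b>S9

Run two small machines in parallel and take their product. One (4 states) tracks whether and how much of `bba` has been seen; the other (3 states) tracks the count of `a`s modulo 3. Each combined state is a pair, one component from each; accept when both components accept. After merging equivalent states the machine shrinks.
With 10 states:
        a   b  
>  S0   S1  S2 
   S1   S3  S4 
   S2   S1  S5 
   S3   S0  S6 
   S4   S3  S7 
   S5   S7  S5 
   S6   S0  S8 
   S7   S8  S7 
   S8   S9  S8 
 * S9   S7  S9 
(> = start, * = accepting)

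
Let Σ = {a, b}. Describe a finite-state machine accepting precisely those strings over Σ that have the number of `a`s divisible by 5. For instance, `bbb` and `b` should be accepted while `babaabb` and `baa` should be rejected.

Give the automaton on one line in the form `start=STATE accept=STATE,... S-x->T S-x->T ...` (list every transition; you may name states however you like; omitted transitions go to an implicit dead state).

The only thing that matters is how many `a`s have appeared, reduced mod 5. Use one state per residue: q0 for 0, …, q4 for 4. Reading `a` moves to the next residue; anything else stays put. q0 is accepting.
With 5 states:
        a   b  
>* q0   q1  q0 
   q1   q2  q1 
   q2   q3  q2 
   q3   q4  q3 
   q4   q0  q4 
(> = start, * = accepting)

start=q0 accept=q0 q0-a->q1 q0-b->q0 q1-a->q2 q1-b->q1 q2-a->q3 q2-b->q2 q3-a->q4 q3-b->q3 q4-a->q0 q4-b->q4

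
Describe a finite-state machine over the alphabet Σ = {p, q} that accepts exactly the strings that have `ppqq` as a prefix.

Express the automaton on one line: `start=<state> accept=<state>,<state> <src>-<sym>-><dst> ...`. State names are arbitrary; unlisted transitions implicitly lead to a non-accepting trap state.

Check the first 4 symbols one by one: A through D record how many have matched `ppqq` so far; any wrong symbol goes to the dead state F. After all 4 match we enter the accepting sink E.
6 states suffice.
       p  q 
>  A   B  F 
   B   C  F 
   C   F  D 
   D   F  E 
 * E   E  E 
   F   F  F 
(> = start, * = accepting)

start=A accept=E A-p->B A-q->F B-p->C B-q->F C-p->F C-q->D D-p->F D-q->E E-p->E E-q->E F-p->F F-q->F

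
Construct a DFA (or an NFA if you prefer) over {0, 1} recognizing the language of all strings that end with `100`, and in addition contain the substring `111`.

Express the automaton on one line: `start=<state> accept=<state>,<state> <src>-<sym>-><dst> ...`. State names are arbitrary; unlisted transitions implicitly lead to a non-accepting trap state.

start=S0 accept=S7 S0-0->S0 S0-1->S1 S1-0->S2 S1-1->S3 S2-0->S4 S2-1->S1 S3-0->S2 S3-1->S5 S4-0->S0 S4-1->S1 S5-0->S6 S5-1->S5 S6-0->S7 S6-1->S5 S7-0->S8 S7-1->S5 S8-0->S8 S8-1->S5

Handle the two conditions separately and then intersect. One (4 states) tracks how much of the suffix `100` has currently been matched; the other (4 states) tracks whether and how much of `111` has been seen. Each combined state is a pair, one component from each; accept when both components accept.
A 9-state machine:
        0   1  
>  S0   S0  S1 
   S1   S2  S3 
   S2   S4  S1 
   S3   S2  S5 
   S4   S0  S1 
   S5   S6  S5 
   S6   S7  S5 
 * S7   S8  S5 
   S8   S8  S5 
(> = start, * = accepting)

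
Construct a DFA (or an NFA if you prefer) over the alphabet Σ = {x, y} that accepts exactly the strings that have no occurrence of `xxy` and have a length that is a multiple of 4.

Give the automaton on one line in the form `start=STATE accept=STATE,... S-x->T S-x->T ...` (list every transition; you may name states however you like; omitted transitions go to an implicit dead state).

Build one automaton per condition and run them in lockstep. One (4 states) tracks partial matches of the forbidden pattern `xxy`; the other (4 states) tracks the input length modulo 4. Each combined state is a pair, one component from each; accept when both components accept. After merging equivalent states the machine shrinks.
13 states suffice.
          x    y  
>* q0     q1   q2 
   q1     q3   q4 
   q2     q5   q4 
   q3     q6   q7 
   q4     q8   q9 
   q5     q6   q9 
   q6    q10   q7 
   q7     q7   q7 
   q8    q10   q0 
   q9    q11   q0 
 * q10   q12   q7 
 * q11   q12   q2 
   q12    q3   q7 
(> = start, * = accepting)

start=q0 accept=q0,q10,q11 q0-x->q1 q0-y->q2 q1-x->q3 q1-y->q4 q2-x->q5 q2-y->q4 q3-x->q6 q3-y->q7 q4-x->q8 q4-y->q9 q5-x->q6 q5-y->q9 q6-x->q10 q6-y->q7 q7-x->q7 q7-y->q7 q8-x->q10 q8-y->q0 q9-x->q11 q9-y->q0 q10-x->q12 q10-y->q7 q11-x->q12 q11-y->q2 q12-x->q3 q12-y->q7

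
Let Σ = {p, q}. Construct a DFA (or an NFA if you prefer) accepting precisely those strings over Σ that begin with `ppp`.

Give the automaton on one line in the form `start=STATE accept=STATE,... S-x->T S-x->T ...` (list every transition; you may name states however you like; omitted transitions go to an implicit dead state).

Check the first 3 symbols one by one: S0 through S2 record how many have matched `ppp` so far; any wrong symbol goes to the dead state S4. After all 3 match we enter the accepting sink S3.
5 states suffice.
        p   q  
>  S0   S1  S4 
   S1   S2  S4 
   S2   S3  S4 
 * S3   S3  S3 
   S4   S4  S4 
(> = start, * = accepting)

start=S0 accept=S3 S0-p->S1 S0-q->S4 S1-p->S2 S1-q->S4 S2-p->S3 S2-q->S4 S3-p->S3 S3-q->S3 S4-p->S4 S4-q->S4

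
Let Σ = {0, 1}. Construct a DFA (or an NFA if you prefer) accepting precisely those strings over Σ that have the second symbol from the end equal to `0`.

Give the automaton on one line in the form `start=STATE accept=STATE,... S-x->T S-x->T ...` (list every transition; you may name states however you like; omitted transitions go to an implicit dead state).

Because acceptance depends on a position counted from the end, the machine has to buffer the most recent 2 symbols. Make each state the string of the last up-to-2 symbols read; on input `x` shift the window left and append `x`. Accept when the buffered window has length 2 and begins with `0`.
A 7-state machine:
        0   1  
>  s0   s1  s2 
   s1   s3  s4 
   s2   s5  s6 
 * s3   s3  s4 
 * s4   s5  s6 
   s5   s3  s4 
   s6   s5  s6 
(> = start, * = accepting)

start=s0 accept=s3,s4 s0-0->s1 s0-1->s2 s1-0->s3 s1-1->s4 s2-0->s5 s2-1->s6 s3-0->s3 s3-1->s4 s4-0->s5 s4-1->s6 s5-0->s3 s5-1->s4 s6-0->s5 s6-1->s6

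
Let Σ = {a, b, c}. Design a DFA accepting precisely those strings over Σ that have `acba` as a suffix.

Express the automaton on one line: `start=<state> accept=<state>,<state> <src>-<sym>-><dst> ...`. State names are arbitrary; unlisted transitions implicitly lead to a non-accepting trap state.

Remember how much of `acba` the current input suffix matches. State q0 means no match yet; q1 means the last symbol is `a`; q2 means the last 2 symbols are `ac`; q3 means the last 3 symbols are `acb`; q4 means the last 4 symbols are `acba`. Only q4 accepts. On a mismatch, fall back to the longest proper suffix that is still a prefix of `acba`.
5 states suffice.
        a   b   c  
>  q0   q1  q0  q0 
   q1   q1  q0  q2 
   q2   q1  q3  q0 
   q3   q4  q0  q0 
 * q4   q1  q0  q2 
(> = start, * = accepting)

start=q0 accept=q4 q0-a->q1 q0-b->q0 q0-c->q0 q1-a->q1 q1-b->q0 q1-c->q2 q2-a->q1 q2-b->q3 q2-c->q0 q3-a->q4 q3-b->q0 q3-c->q0 q4-a->q1 q4-b->q0 q4-c->q2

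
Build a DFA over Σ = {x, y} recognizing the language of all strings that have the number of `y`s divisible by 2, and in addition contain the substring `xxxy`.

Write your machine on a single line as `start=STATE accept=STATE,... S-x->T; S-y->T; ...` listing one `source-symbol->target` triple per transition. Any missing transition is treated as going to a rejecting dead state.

Run two small machines in parallel and take their product. The first has 2 states tracking the count of `y`s modulo 2; the second has 5 states tracking whether and how much of `xxxy` has been seen. A product state is a pair (one from each), accepting exactly when both do. Minimizing collapses redundant product states.
A 9-state machine:
        x   y  
>  s0   s1  s2 
   s1   s3  s2 
   s2   s4  s0 
   s3   s5  s2 
   s4   s6  s0 
   s5   s5  s7 
   s6   s7  s0 
   s7   s7  s8 
 * s8   s8  s7 
(> = start, * = accepting)

start=s0; accept=s8; s0-x->s1; s0-y->s2; s1-x->s3; s1-y->s2; s2-x->s4; s2-y->s0; s3-x->s5; s3-y->s2; s4-x->s6; s4-y->s0; s5-x->s5; s5-y->s7; s6-x->s7; s6-y->s0; s7-x->s7; s7-y->s8; s8-x->s8; s8-y->s7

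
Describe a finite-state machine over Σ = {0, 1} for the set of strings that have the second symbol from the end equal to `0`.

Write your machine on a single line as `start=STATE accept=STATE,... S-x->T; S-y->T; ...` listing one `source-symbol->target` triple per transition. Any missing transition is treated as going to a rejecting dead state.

start=s0; accept=s3,s4; s0-0->s1; s0-1->s2; s1-0->s3; s1-1->s4; s2-0->s5; s2-1->s6; s3-0->s3; s3-1->s4; s4-0->s5; s4-1->s6; s5-0->s3; s5-1->s4; s6-0->s5; s6-1->s6

A DFA must remember the last 2 symbols (since which symbol is second-to-last isn't known until the input ends). Use one state per possible window of the last ≤2 symbols; accept from those whose window starts with `0`.
A 7-state machine:
        0   1  
>  s0   s1  s2 
   s1   s3  s4 
   s2   s5  s6 
 * s3   s3  s4 
 * s4   s5  s6 
   s5   s3  s4 
   s6   s5  s6 
(> = start, * = accepting)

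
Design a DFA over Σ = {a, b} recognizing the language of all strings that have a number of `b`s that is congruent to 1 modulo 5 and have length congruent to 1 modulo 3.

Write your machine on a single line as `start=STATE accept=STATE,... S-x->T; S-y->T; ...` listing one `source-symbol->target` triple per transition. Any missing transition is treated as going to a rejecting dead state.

Build one automaton per condition and run them in lockstep. The first has 5 states tracking the count of `b`s modulo 5; the second has 3 states tracking the input length modulo 3. A product state is a pair (one from each), accepting exactly when both do.
15 states suffice.
          a    b  
>  S0     S1   S2 
   S1     S3   S4 
 * S2     S4   S5 
   S3     S0   S6 
   S4     S6   S7 
   S5     S7   S8 
   S6     S2   S9 
   S7     S9  S10 
   S8    S10  S11 
   S9     S5  S12 
   S10   S12  S13 
   S11   S13   S3 
   S12    S8  S14 
   S13   S14   S0 
   S14   S11   S1 
(> = start, * = accepting)

start=S0; accept=S2; S0-a->S1; S0-b->S2; S1-a->S3; S1-b->S4; S2-a->S4; S2-b->S5; S3-a->S0; S3-b->S6; S4-a->S6; S4-b->S7; S5-a->S7; S5-b->S8; S6-a->S2; S6-b->S9; S7-a->S9; S7-b->S10; S8-a->S10; S8-b->S11; S9-a->S5; S9-b->S12; S10-a->S12; S10-b->S13; S11-a->S13; S11-b->S3; S12-a->S8; S12-b->S14; S13-a->S14; S13-b->S0; S14-a->S11; S14-b->S1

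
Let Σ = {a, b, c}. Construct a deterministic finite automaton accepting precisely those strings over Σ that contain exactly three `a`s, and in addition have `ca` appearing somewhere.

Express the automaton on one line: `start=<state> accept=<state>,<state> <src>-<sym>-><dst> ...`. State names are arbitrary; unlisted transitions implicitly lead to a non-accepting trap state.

Run two small machines in parallel and take their product. One (5 states) tracks the count of `a`s, saturating at 4; the other (3 states) tracks whether and how much of `ca` has been seen. Each combined state is a pair, one component from each; accept when both components accept. Equivalent product states are then merged.
10 states suffice.
        a   b   c  
>  s0   s1  s0  s2 
   s1   s3  s1  s4 
   s2   s5  s0  s2 
   s3   s6  s3  s7 
   s4   s8  s1  s4 
   s5   s8  s5  s5 
   s6   s6  s6  s6 
   s7   s9  s3  s7 
   s8   s9  s8  s8 
 * s9   s6  s9  s9 
(> = start, * = accepting)

start=s0 accept=s9 s0-a->s1 s0-b->s0 s0-c->s2 s1-a->s3 s1-b->s1 s1-c->s4 s2-a->s5 s2-b->s0 s2-c->s2 s3-a->s6 s3-b->s3 s3-c->s7 s4-a->s8 s4-b->s1 s4-c->s4 s5-a->s8 s5-b->s5 s5-c->s5 s6-a->s6 s6-b->s6 s6-c->s6 s7-a->s9 s7-b->s3 s7-c->s7 s8-a->s9 s8-b->s8 s8-c->s8 s9-a->s6 s9-b->s9 s9-c->s9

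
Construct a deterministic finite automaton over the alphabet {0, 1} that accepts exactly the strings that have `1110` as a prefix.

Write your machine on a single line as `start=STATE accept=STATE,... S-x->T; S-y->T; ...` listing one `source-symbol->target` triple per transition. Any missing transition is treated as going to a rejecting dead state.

start=q0; accept=q4; q0-0->q5; q0-1->q1; q1-0->q5; q1-1->q2; q2-0->q5; q2-1->q3; q3-0->q4; q3-1->q5; q4-0->q4; q4-1->q4; q5-0->q5; q5-1->q5

Check the first 4 symbols one by one: q0 through q3 record how many have matched `1110` so far; any wrong symbol goes to the dead state q5. After all 4 match we enter the accepting sink q4.
A 6-state machine:
        0   1  
>  q0   q5  q1 
   q1   q5  q2 
   q2   q5  q3 
   q3   q4  q5 
 * q4   q4  q4 
   q5   q5  q5 
(> = start, * = accepting)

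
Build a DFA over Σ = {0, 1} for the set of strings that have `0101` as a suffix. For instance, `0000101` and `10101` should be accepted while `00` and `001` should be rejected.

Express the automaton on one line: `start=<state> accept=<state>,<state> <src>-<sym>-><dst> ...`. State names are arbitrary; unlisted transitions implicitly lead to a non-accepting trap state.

start=S0 accept=S4 S0-0->S1 S0-1->S0 S1-0->S1 S1-1->S2 S2-0->S3 S2-1->S0 S3-0->S1 S3-1->S4 S4-0->S3 S4-1->S0

Let each state record the length of the longest suffix of the input read so far that is also a prefix of `0101`. S1 means the last symbol is `0`; S2 means the last 2 symbols are `01`; S3 means the last 3 symbols are `010`; S4 means the last 4 symbols are `0101`. Accept only at S4, where the string currently ends in `0101`.
With 5 states:
        0   1  
>  S0   S1  S0 
   S1   S1  S2 
   S2   S3  S0 
   S3   S1  S4 
 * S4   S3  S0 
(> = start, * = accepting)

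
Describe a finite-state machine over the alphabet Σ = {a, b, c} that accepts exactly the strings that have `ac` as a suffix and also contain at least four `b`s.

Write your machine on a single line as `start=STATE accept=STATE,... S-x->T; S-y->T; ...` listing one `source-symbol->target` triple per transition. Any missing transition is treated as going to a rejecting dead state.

Handle the two conditions separately and then intersect. The first has 3 states tracking how much of the suffix `ac` has currently been matched; the second has 6 states tracking the count of `b`s, saturating at 5. A product state is a pair (one from each), accepting exactly when both do. Minimizing collapses redundant product states.
A 7-state machine:
        a   b   c  
>  s0   s0  s1  s0 
   s1   s1  s2  s1 
   s2   s2  s3  s2 
   s3   s3  s4  s3 
   s4   s5  s4  s4 
   s5   s5  s4  s6 
 * s6   s5  s4  s4 
(> = start, * = accepting)

start=s0; accept=s6; s0-a->s0; s0-b->s1; s0-c->s0; s1-a->s1; s1-b->s2; s1-c->s1; s2-a->s2; s2-b->s3; s2-c->s2; s3-a->s3; s3-b->s4; s3-c->s3; s4-a->s5; s4-b->s4; s4-c->s4; s5-a->s5; s5-b->s4; s5-c->s6; s6-a->s5; s6-b->s4; s6-c->s4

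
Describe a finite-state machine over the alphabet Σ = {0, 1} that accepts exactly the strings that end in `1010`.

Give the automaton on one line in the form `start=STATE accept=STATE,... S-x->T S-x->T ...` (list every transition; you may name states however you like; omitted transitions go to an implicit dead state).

Remember how much of `1010` the current input suffix matches. State s0 means no match yet; s1 means the last symbol is `1`; s2 means the last 2 symbols are `10`; s3 means the last 3 symbols are `101`; s4 means the last 4 symbols are `1010`. Only s4 accepts. On a mismatch, fall back to the longest proper suffix that is still a prefix of `1010`.
With 5 states:
        0   1  
>  s0   s0  s1 
   s1   s2  s1 
   s2   s0  s3 
   s3   s4  s1 
 * s4   s0  s3 
(> = start, * = accepting)

start=s0 accept=s4 s0-0->s0 s0-1->s1 s1-0->s2 s1-1->s1 s2-0->s0 s2-1->s3 s3-0->s4 s3-1->s1 s4-0->s0 s4-1->s3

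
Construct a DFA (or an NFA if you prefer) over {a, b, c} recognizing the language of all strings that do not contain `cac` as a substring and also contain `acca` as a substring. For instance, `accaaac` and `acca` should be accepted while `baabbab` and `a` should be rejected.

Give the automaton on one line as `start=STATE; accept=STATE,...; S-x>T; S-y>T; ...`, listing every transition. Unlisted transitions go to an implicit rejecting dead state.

start=q0; accept=q7,q8,q9; q0-a>q1; q0-b>q0; q0-c>q2; q1-a>q1; q1-b>q0; q1-c>q3; q2-a>q4; q2-b>q0; q2-c>q2; q3-a>q4; q3-b>q0; q3-c>q5; q4-a>q1; q4-b>q0; q4-c>q6; q5-a>q7; q5-b>q0; q5-c>q2; q6-a>q6; q6-b>q6; q6-c>q6; q7-a>q8; q7-b>q8; q7-c>q6; q8-a>q8; q8-b>q8; q8-c>q9; q9-a>q7; q9-b>q8; q9-c>q9

Build one automaton per condition and run them in lockstep. One (4 states) tracks partial matches of the forbidden pattern `cac`; the other (5 states) tracks whether and how much of `acca` has been seen. Each combined state is a pair, one component from each; accept when both components accept. After merging equivalent states the machine shrinks.
        a   b   c  
>  q0   q1  q0  q2 
   q1   q1  q0  q3 
   q2   q4  q0  q2 
   q3   q4  q0  q5 
   q4   q1  q0  q6 
   q5   q7  q0  q2 
   q6   q6  q6  q6 
 * q7   q8  q8  q6 
 * q8   q8  q8  q9 
 * q9   q7  q8  q9 
(> = start, * = accepting)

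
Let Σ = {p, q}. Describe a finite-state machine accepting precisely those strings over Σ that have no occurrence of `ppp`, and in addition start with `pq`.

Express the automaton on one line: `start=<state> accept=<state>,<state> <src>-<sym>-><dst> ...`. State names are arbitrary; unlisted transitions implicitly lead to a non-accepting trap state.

start=A accept=E,H,I A-p->B A-q->C B-p->D B-q->E C-p->F C-q->C D-p->G D-q->C E-p->H E-q->E F-p->D F-q->C G-p->G G-q->G H-p->I H-q->E I-p->J I-q->E J-p->J J-q->J

Build one automaton per condition and run them in lockstep. One (4 states) tracks partial matches of the forbidden pattern `ppp`; the other (4 states) tracks whether the input so far still matches the prefix `pq`. Each combined state is a pair, one component from each; accept when both components accept.
       p  q 
>  A   B  C 
   B   D  E 
   C   F  C 
   D   G  C 
 * E   H  E 
   F   D  C 
   G   G  G 
 * H   I  E 
 * I   J  E 
   J   J  J 
(> = start, * = accepting)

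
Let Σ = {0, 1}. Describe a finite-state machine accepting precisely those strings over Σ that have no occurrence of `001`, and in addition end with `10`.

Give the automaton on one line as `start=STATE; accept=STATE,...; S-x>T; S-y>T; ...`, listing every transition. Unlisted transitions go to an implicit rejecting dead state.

start=q0; accept=q4; q0-0>q1; q0-1>q2; q1-0>q3; q1-1>q2; q2-0>q4; q2-1>q2; q3-0>q3; q3-1>q5; q4-0>q3; q4-1>q2; q5-0>q6; q5-1>q5; q6-0>q7; q6-1>q5; q7-0>q7; q7-1>q5

Run two small machines in parallel and take their product. One (4 states) tracks partial matches of the forbidden pattern `001`; the other (3 states) tracks how much of the suffix `10` has currently been matched. Each combined state is a pair, one component from each; accept when both components accept.
An 8-state machine:
        0   1  
>  q0   q1  q2 
   q1   q3  q2 
   q2   q4  q2 
   q3   q3  q5 
 * q4   q3  q2 
   q5   q6  q5 
   q6   q7  q5 
   q7   q7  q5 
(> = start, * = accepting)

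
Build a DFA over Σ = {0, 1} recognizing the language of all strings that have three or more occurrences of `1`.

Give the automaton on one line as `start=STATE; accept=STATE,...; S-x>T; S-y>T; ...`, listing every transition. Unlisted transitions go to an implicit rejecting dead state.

start=s0; accept=s3,s4; s0-0>s0; s0-1>s1; s1-0>s1; s1-1>s2; s2-0>s2; s2-1>s3; s3-0>s3; s3-1>s4; s4-0>s4; s4-1>s4

Only the number of `1`s matters, and only up to 4. Make a chain s0 → s1 → s2 → s3 → s4 advanced by each `1` (with s4 absorbing); every other symbol self-loops. The accepting set is {s3, s4}.
A 5-state machine:
        0   1  
>  s0   s0  s1 
   s1   s1  s2 
   s2   s2  s3 
 * s3   s3  s4 
 * s4   s4  s4 
(> = start, * = accepting)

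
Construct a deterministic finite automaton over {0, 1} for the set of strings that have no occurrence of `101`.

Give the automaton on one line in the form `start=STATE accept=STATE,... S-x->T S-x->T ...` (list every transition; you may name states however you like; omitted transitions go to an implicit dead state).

start=A accept=A,B,C A-0->A A-1->B B-0->C B-1->B C-0->A C-1->D D-0->D D-1->D

Track partial matches of the forbidden pattern `101`. State D is a dead state reached once `101` has occurred; every other state accepts. A means no part of `101` is currently matched.
With 4 states:
       0  1 
>* A   A  B 
 * B   C  B 
 * C   A  D 
   D   D  D 
(> = start, * = accepting)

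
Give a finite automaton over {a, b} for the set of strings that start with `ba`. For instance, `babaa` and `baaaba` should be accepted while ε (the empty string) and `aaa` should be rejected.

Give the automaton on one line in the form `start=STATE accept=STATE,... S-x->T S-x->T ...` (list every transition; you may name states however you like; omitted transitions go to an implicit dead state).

start=s0 accept=s2 s0-a->s3 s0-b->s1 s1-a->s2 s1-b->s3 s2-a->s2 s2-b->s2 s3-a->s3 s3-b->s3

Walk along `ba` while the input agrees: from s0 take `b` to s1, and so on. Any deviation drops to the rejecting sink s3. Once s2 is reached the prefix is confirmed and every continuation is accepted.
4 states suffice.
        a   b  
>  s0   s3  s1 
   s1   s2  s3 
 * s2   s2  s2 
   s3   s3  s3 
(> = start, * = accepting)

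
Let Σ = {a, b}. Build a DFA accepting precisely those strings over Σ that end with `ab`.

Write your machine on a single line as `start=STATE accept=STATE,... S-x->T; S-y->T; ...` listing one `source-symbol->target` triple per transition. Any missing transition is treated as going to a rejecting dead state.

start=s0; accept=s2; s0-a->s1; s0-b->s0; s1-a->s1; s1-b->s2; s2-a->s1; s2-b->s0

Remember how much of `ab` the current input suffix matches. State s0 means no match yet; s1 means the last symbol is `a`; s2 means the last 2 symbols are `ab`. Only s2 accepts. On a mismatch, fall back to the longest proper suffix that is still a prefix of `ab`.
With 3 states:
        a   b  
>  s0   s1  s0 
   s1   s1  s2 
 * s2   s1  s0 
(> = start, * = accepting)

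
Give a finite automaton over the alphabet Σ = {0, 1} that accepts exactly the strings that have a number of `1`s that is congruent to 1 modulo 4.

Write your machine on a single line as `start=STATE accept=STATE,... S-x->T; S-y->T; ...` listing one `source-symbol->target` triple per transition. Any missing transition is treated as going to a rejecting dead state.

Keep the running count of `1`s modulo 4: each `1` advances along the cycle q0 → q1 → q2 → q3 → q0 while other symbols loop. Accept at q1.
4 states suffice.
        0   1  
>  q0   q0  q1 
 * q1   q1  q2 
   q2   q2  q3 
   q3   q3  q0 
(> = start, * = accepting)

start=q0; accept=q1; q0-0->q0; q0-1->q1; q1-0->q1; q1-1->q2; q2-0->q2; q2-1->q3; q3-0->q3; q3-1->q0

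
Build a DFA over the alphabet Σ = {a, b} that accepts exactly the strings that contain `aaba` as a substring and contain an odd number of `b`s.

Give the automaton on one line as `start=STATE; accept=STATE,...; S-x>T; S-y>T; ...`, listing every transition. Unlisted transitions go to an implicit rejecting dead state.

start=S0; accept=S7; S0-a>S1; S0-b>S2; S1-a>S3; S1-b>S2; S2-a>S4; S2-b>S0; S3-a>S3; S3-b>S5; S4-a>S6; S4-b>S0; S5-a>S7; S5-b>S0; S6-a>S6; S6-b>S8; S7-a>S7; S7-b>S9; S8-a>S9; S8-b>S2; S9-a>S9; S9-b>S7

Run two small machines in parallel and take their product. The first has 5 states tracking whether and how much of `aaba` has been seen; the second has 2 states tracking the count of `b`s modulo 2. A product state is a pair (one from each), accepting exactly when both do.
With 10 states:
        a   b  
>  S0   S1  S2 
   S1   S3  S2 
   S2   S4  S0 
   S3   S3  S5 
   S4   S6  S0 
   S5   S7  S0 
   S6   S6  S8 
 * S7   S7  S9 
   S8   S9  S2 
   S9   S9  S7 
(> = start, * = accepting)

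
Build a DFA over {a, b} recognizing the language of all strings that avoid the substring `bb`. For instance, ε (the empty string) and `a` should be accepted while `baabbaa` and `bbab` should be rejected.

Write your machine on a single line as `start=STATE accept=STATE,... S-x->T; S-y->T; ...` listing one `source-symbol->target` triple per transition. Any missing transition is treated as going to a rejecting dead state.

Track partial matches of the forbidden pattern `bb`. State s2 is a dead state reached once `bb` has occurred; every other state accepts. s0 means no part of `bb` is currently matched.
        a   b  
>* s0   s0  s1 
 * s1   s0  s2 
   s2   s2  s2 
(> = start, * = accepting)

start=s0; accept=s0,s1; s0-a->s0; s0-b->s1; s1-a->s0; s1-b->s2; s2-a->s2; s2-b->s2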